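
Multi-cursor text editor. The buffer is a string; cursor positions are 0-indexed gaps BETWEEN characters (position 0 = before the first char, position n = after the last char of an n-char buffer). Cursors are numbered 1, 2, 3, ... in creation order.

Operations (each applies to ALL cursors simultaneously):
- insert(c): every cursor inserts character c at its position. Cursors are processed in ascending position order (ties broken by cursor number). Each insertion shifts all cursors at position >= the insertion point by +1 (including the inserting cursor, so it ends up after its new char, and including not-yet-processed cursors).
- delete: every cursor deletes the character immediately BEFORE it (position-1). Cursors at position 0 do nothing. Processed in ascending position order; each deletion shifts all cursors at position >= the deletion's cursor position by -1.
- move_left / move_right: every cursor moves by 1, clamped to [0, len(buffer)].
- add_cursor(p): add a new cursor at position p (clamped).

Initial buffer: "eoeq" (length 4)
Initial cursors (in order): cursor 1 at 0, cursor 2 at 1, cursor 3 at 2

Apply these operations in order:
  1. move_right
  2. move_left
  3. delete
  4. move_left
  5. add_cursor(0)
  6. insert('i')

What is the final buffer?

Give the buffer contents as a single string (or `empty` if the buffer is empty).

After op 1 (move_right): buffer="eoeq" (len 4), cursors c1@1 c2@2 c3@3, authorship ....
After op 2 (move_left): buffer="eoeq" (len 4), cursors c1@0 c2@1 c3@2, authorship ....
After op 3 (delete): buffer="eq" (len 2), cursors c1@0 c2@0 c3@0, authorship ..
After op 4 (move_left): buffer="eq" (len 2), cursors c1@0 c2@0 c3@0, authorship ..
After op 5 (add_cursor(0)): buffer="eq" (len 2), cursors c1@0 c2@0 c3@0 c4@0, authorship ..
After op 6 (insert('i')): buffer="iiiieq" (len 6), cursors c1@4 c2@4 c3@4 c4@4, authorship 1234..

Answer: iiiieq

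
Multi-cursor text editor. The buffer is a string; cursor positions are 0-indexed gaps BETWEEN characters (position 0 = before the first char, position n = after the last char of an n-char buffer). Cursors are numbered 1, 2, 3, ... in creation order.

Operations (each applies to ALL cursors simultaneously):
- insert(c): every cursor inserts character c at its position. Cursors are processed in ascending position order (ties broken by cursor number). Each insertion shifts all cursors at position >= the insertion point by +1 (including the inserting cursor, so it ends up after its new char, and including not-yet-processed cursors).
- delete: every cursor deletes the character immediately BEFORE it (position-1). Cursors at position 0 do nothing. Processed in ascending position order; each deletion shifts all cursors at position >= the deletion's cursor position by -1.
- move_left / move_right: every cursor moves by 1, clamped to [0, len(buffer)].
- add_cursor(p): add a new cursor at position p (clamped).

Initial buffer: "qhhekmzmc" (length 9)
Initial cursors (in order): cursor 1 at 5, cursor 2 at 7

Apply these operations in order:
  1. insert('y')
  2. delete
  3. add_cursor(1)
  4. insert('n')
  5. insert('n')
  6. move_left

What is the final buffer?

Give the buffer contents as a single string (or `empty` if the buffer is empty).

Answer: qnnhheknnmznnmc

Derivation:
After op 1 (insert('y')): buffer="qhhekymzymc" (len 11), cursors c1@6 c2@9, authorship .....1..2..
After op 2 (delete): buffer="qhhekmzmc" (len 9), cursors c1@5 c2@7, authorship .........
After op 3 (add_cursor(1)): buffer="qhhekmzmc" (len 9), cursors c3@1 c1@5 c2@7, authorship .........
After op 4 (insert('n')): buffer="qnhheknmznmc" (len 12), cursors c3@2 c1@7 c2@10, authorship .3....1..2..
After op 5 (insert('n')): buffer="qnnhheknnmznnmc" (len 15), cursors c3@3 c1@9 c2@13, authorship .33....11..22..
After op 6 (move_left): buffer="qnnhheknnmznnmc" (len 15), cursors c3@2 c1@8 c2@12, authorship .33....11..22..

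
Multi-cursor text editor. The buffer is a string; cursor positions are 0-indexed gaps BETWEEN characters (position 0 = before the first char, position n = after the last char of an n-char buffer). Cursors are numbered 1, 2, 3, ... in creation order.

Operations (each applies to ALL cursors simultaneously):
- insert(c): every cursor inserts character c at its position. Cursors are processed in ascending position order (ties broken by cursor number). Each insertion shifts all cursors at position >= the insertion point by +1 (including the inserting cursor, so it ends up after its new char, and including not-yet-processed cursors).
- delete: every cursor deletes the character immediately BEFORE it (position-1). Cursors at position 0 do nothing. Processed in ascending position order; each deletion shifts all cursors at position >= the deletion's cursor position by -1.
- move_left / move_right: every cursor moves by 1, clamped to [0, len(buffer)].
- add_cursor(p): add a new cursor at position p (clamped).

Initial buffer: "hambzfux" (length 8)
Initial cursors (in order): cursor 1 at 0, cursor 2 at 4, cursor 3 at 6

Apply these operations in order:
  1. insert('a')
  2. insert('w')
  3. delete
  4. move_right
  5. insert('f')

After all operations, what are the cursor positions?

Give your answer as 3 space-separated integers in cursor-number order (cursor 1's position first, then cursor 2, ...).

After op 1 (insert('a')): buffer="ahambazfaux" (len 11), cursors c1@1 c2@6 c3@9, authorship 1....2..3..
After op 2 (insert('w')): buffer="awhambawzfawux" (len 14), cursors c1@2 c2@8 c3@12, authorship 11....22..33..
After op 3 (delete): buffer="ahambazfaux" (len 11), cursors c1@1 c2@6 c3@9, authorship 1....2..3..
After op 4 (move_right): buffer="ahambazfaux" (len 11), cursors c1@2 c2@7 c3@10, authorship 1....2..3..
After op 5 (insert('f')): buffer="ahfambazffaufx" (len 14), cursors c1@3 c2@9 c3@13, authorship 1.1...2.2.3.3.

Answer: 3 9 13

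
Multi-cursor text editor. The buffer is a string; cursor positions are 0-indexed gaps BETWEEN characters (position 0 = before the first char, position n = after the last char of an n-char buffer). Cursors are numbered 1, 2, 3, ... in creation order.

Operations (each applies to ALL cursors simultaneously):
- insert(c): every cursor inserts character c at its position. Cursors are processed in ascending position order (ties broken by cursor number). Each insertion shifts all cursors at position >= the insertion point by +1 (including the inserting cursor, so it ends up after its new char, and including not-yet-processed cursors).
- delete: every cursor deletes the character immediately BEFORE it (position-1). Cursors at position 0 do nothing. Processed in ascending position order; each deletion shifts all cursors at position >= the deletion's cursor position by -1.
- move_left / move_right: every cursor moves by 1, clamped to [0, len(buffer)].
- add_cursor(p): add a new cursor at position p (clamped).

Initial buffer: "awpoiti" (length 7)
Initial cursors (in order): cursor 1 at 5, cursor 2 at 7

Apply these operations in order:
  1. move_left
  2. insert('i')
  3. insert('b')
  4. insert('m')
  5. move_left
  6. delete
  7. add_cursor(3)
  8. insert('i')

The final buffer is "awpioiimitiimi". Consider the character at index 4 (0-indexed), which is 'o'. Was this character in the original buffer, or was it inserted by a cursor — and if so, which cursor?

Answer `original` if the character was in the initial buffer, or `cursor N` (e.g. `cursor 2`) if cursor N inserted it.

Answer: original

Derivation:
After op 1 (move_left): buffer="awpoiti" (len 7), cursors c1@4 c2@6, authorship .......
After op 2 (insert('i')): buffer="awpoiitii" (len 9), cursors c1@5 c2@8, authorship ....1..2.
After op 3 (insert('b')): buffer="awpoibitibi" (len 11), cursors c1@6 c2@10, authorship ....11..22.
After op 4 (insert('m')): buffer="awpoibmitibmi" (len 13), cursors c1@7 c2@12, authorship ....111..222.
After op 5 (move_left): buffer="awpoibmitibmi" (len 13), cursors c1@6 c2@11, authorship ....111..222.
After op 6 (delete): buffer="awpoimitimi" (len 11), cursors c1@5 c2@9, authorship ....11..22.
After op 7 (add_cursor(3)): buffer="awpoimitimi" (len 11), cursors c3@3 c1@5 c2@9, authorship ....11..22.
After op 8 (insert('i')): buffer="awpioiimitiimi" (len 14), cursors c3@4 c1@7 c2@12, authorship ...3.111..222.
Authorship (.=original, N=cursor N): . . . 3 . 1 1 1 . . 2 2 2 .
Index 4: author = original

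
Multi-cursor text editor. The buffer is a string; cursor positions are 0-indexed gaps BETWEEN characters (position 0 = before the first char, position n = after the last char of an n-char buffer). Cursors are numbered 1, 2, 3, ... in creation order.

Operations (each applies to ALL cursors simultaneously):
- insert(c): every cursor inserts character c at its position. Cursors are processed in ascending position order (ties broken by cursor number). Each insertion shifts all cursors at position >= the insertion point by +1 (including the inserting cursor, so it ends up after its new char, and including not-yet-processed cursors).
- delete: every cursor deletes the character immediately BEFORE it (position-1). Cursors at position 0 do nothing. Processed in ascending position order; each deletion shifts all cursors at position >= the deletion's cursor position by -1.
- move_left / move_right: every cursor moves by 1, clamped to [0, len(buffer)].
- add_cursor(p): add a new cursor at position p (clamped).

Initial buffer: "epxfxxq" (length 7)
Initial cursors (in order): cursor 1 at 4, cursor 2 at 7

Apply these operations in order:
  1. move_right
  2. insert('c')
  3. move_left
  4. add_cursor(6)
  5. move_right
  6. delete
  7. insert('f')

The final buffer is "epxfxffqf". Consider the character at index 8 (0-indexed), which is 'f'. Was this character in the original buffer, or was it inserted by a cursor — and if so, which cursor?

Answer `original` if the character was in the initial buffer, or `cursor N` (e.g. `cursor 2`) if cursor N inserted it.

After op 1 (move_right): buffer="epxfxxq" (len 7), cursors c1@5 c2@7, authorship .......
After op 2 (insert('c')): buffer="epxfxcxqc" (len 9), cursors c1@6 c2@9, authorship .....1..2
After op 3 (move_left): buffer="epxfxcxqc" (len 9), cursors c1@5 c2@8, authorship .....1..2
After op 4 (add_cursor(6)): buffer="epxfxcxqc" (len 9), cursors c1@5 c3@6 c2@8, authorship .....1..2
After op 5 (move_right): buffer="epxfxcxqc" (len 9), cursors c1@6 c3@7 c2@9, authorship .....1..2
After op 6 (delete): buffer="epxfxq" (len 6), cursors c1@5 c3@5 c2@6, authorship ......
After op 7 (insert('f')): buffer="epxfxffqf" (len 9), cursors c1@7 c3@7 c2@9, authorship .....13.2
Authorship (.=original, N=cursor N): . . . . . 1 3 . 2
Index 8: author = 2

Answer: cursor 2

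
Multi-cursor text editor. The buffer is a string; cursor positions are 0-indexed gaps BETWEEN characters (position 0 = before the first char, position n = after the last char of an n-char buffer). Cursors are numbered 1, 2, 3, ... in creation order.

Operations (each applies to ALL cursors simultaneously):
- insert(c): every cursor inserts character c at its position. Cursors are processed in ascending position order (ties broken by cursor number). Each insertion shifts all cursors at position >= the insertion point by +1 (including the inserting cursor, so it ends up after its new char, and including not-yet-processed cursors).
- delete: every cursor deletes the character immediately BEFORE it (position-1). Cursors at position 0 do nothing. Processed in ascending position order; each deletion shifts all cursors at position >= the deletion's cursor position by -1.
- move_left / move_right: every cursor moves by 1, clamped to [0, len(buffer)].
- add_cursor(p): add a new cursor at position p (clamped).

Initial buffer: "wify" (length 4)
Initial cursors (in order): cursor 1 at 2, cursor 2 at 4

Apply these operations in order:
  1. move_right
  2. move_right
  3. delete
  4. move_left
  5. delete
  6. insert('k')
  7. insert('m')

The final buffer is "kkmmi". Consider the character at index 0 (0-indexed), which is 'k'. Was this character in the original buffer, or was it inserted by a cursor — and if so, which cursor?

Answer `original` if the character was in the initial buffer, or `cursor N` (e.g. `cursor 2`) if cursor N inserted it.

Answer: cursor 1

Derivation:
After op 1 (move_right): buffer="wify" (len 4), cursors c1@3 c2@4, authorship ....
After op 2 (move_right): buffer="wify" (len 4), cursors c1@4 c2@4, authorship ....
After op 3 (delete): buffer="wi" (len 2), cursors c1@2 c2@2, authorship ..
After op 4 (move_left): buffer="wi" (len 2), cursors c1@1 c2@1, authorship ..
After op 5 (delete): buffer="i" (len 1), cursors c1@0 c2@0, authorship .
After op 6 (insert('k')): buffer="kki" (len 3), cursors c1@2 c2@2, authorship 12.
After op 7 (insert('m')): buffer="kkmmi" (len 5), cursors c1@4 c2@4, authorship 1212.
Authorship (.=original, N=cursor N): 1 2 1 2 .
Index 0: author = 1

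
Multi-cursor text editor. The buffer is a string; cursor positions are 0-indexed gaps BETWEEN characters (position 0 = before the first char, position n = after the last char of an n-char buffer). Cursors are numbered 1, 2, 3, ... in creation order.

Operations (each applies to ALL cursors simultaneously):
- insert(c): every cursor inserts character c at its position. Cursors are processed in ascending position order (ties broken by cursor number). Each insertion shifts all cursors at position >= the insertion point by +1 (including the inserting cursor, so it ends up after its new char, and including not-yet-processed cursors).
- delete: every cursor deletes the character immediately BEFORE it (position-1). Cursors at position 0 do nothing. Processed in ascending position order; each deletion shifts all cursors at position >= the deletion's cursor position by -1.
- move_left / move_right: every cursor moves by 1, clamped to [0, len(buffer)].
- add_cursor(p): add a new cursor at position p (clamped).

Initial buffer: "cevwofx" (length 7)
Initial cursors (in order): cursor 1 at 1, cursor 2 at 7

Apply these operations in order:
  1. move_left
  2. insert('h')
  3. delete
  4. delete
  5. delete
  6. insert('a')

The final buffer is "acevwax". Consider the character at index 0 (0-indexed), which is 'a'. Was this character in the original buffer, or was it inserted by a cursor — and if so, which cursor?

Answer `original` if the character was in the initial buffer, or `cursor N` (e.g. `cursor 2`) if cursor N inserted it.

After op 1 (move_left): buffer="cevwofx" (len 7), cursors c1@0 c2@6, authorship .......
After op 2 (insert('h')): buffer="hcevwofhx" (len 9), cursors c1@1 c2@8, authorship 1......2.
After op 3 (delete): buffer="cevwofx" (len 7), cursors c1@0 c2@6, authorship .......
After op 4 (delete): buffer="cevwox" (len 6), cursors c1@0 c2@5, authorship ......
After op 5 (delete): buffer="cevwx" (len 5), cursors c1@0 c2@4, authorship .....
After op 6 (insert('a')): buffer="acevwax" (len 7), cursors c1@1 c2@6, authorship 1....2.
Authorship (.=original, N=cursor N): 1 . . . . 2 .
Index 0: author = 1

Answer: cursor 1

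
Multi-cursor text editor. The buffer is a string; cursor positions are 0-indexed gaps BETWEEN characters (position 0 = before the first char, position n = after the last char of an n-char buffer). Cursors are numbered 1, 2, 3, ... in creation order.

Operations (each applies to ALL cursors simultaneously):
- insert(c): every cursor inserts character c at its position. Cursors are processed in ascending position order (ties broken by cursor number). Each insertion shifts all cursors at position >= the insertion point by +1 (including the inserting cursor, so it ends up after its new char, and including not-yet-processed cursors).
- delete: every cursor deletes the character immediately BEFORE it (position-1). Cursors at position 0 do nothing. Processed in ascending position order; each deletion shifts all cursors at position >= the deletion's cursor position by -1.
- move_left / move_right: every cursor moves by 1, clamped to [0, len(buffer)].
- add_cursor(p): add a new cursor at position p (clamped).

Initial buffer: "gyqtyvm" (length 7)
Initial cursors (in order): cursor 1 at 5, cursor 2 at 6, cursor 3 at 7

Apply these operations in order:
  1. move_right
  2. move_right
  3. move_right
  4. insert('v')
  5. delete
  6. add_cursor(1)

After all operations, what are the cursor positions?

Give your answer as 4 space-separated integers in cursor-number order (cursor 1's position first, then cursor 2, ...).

After op 1 (move_right): buffer="gyqtyvm" (len 7), cursors c1@6 c2@7 c3@7, authorship .......
After op 2 (move_right): buffer="gyqtyvm" (len 7), cursors c1@7 c2@7 c3@7, authorship .......
After op 3 (move_right): buffer="gyqtyvm" (len 7), cursors c1@7 c2@7 c3@7, authorship .......
After op 4 (insert('v')): buffer="gyqtyvmvvv" (len 10), cursors c1@10 c2@10 c3@10, authorship .......123
After op 5 (delete): buffer="gyqtyvm" (len 7), cursors c1@7 c2@7 c3@7, authorship .......
After op 6 (add_cursor(1)): buffer="gyqtyvm" (len 7), cursors c4@1 c1@7 c2@7 c3@7, authorship .......

Answer: 7 7 7 1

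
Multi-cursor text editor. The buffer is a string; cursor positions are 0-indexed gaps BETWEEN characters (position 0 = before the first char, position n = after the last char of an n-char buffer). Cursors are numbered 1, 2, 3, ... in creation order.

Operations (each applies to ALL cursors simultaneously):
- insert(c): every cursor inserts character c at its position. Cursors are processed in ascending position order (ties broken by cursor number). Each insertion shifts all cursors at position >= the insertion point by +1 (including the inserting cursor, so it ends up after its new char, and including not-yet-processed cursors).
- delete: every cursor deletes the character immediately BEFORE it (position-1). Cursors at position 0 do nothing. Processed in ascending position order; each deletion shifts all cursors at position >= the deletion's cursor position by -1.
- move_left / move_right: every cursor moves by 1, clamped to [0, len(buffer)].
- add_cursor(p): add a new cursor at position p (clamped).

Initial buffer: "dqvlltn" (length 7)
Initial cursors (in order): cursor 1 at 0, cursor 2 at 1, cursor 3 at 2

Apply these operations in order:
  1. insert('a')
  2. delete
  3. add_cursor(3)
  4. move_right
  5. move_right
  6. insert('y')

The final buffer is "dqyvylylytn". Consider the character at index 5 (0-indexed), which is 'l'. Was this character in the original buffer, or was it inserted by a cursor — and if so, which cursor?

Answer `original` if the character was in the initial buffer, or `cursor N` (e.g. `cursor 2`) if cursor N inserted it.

Answer: original

Derivation:
After op 1 (insert('a')): buffer="adaqavlltn" (len 10), cursors c1@1 c2@3 c3@5, authorship 1.2.3.....
After op 2 (delete): buffer="dqvlltn" (len 7), cursors c1@0 c2@1 c3@2, authorship .......
After op 3 (add_cursor(3)): buffer="dqvlltn" (len 7), cursors c1@0 c2@1 c3@2 c4@3, authorship .......
After op 4 (move_right): buffer="dqvlltn" (len 7), cursors c1@1 c2@2 c3@3 c4@4, authorship .......
After op 5 (move_right): buffer="dqvlltn" (len 7), cursors c1@2 c2@3 c3@4 c4@5, authorship .......
After op 6 (insert('y')): buffer="dqyvylylytn" (len 11), cursors c1@3 c2@5 c3@7 c4@9, authorship ..1.2.3.4..
Authorship (.=original, N=cursor N): . . 1 . 2 . 3 . 4 . .
Index 5: author = original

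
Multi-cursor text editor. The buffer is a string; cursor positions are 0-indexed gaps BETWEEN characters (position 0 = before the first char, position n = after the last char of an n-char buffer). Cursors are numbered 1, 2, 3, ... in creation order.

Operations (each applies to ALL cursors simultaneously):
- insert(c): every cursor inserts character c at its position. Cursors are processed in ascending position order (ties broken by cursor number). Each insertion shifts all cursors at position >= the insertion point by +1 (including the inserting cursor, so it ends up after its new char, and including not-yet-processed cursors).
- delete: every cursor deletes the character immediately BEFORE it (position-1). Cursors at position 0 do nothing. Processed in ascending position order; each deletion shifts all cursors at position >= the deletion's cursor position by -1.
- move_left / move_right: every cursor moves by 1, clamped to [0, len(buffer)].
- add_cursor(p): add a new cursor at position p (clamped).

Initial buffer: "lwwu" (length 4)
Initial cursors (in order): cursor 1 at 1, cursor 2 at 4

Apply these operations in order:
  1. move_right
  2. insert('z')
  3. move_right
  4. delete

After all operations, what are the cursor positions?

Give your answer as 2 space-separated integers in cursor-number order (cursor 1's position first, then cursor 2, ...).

Answer: 3 4

Derivation:
After op 1 (move_right): buffer="lwwu" (len 4), cursors c1@2 c2@4, authorship ....
After op 2 (insert('z')): buffer="lwzwuz" (len 6), cursors c1@3 c2@6, authorship ..1..2
After op 3 (move_right): buffer="lwzwuz" (len 6), cursors c1@4 c2@6, authorship ..1..2
After op 4 (delete): buffer="lwzu" (len 4), cursors c1@3 c2@4, authorship ..1.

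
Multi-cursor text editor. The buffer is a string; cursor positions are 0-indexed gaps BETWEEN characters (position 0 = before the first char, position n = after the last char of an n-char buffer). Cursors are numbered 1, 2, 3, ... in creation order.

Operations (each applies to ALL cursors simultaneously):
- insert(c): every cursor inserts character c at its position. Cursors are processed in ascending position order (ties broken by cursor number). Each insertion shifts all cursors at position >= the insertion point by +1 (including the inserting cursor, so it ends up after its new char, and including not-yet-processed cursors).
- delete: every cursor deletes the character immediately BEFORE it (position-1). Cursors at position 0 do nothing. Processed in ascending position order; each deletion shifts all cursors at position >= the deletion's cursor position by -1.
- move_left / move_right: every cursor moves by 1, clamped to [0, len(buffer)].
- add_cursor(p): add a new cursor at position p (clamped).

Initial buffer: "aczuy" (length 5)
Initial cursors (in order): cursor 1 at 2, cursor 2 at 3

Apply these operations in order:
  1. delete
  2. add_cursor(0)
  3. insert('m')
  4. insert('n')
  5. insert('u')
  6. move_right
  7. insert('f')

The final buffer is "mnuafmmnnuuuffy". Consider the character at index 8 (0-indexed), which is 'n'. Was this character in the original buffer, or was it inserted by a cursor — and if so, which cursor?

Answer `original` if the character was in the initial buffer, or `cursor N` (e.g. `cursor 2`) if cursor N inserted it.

After op 1 (delete): buffer="auy" (len 3), cursors c1@1 c2@1, authorship ...
After op 2 (add_cursor(0)): buffer="auy" (len 3), cursors c3@0 c1@1 c2@1, authorship ...
After op 3 (insert('m')): buffer="mammuy" (len 6), cursors c3@1 c1@4 c2@4, authorship 3.12..
After op 4 (insert('n')): buffer="mnammnnuy" (len 9), cursors c3@2 c1@7 c2@7, authorship 33.1212..
After op 5 (insert('u')): buffer="mnuammnnuuuy" (len 12), cursors c3@3 c1@10 c2@10, authorship 333.121212..
After op 6 (move_right): buffer="mnuammnnuuuy" (len 12), cursors c3@4 c1@11 c2@11, authorship 333.121212..
After op 7 (insert('f')): buffer="mnuafmmnnuuuffy" (len 15), cursors c3@5 c1@14 c2@14, authorship 333.3121212.12.
Authorship (.=original, N=cursor N): 3 3 3 . 3 1 2 1 2 1 2 . 1 2 .
Index 8: author = 2

Answer: cursor 2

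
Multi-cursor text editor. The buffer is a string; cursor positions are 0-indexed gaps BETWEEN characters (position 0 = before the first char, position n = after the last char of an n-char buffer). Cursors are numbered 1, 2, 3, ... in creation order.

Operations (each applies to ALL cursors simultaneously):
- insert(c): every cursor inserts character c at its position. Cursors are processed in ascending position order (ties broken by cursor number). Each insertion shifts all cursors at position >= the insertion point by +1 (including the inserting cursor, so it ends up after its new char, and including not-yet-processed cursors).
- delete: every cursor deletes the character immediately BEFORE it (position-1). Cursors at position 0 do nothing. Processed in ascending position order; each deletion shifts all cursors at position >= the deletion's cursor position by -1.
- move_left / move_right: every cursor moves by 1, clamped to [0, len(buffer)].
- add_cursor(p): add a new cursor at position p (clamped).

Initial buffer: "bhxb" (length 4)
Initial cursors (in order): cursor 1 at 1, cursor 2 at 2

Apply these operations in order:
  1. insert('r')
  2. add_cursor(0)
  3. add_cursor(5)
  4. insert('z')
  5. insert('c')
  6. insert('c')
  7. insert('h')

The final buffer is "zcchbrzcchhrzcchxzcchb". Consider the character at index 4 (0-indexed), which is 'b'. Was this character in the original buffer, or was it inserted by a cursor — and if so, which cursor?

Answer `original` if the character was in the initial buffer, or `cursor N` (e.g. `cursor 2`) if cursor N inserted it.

After op 1 (insert('r')): buffer="brhrxb" (len 6), cursors c1@2 c2@4, authorship .1.2..
After op 2 (add_cursor(0)): buffer="brhrxb" (len 6), cursors c3@0 c1@2 c2@4, authorship .1.2..
After op 3 (add_cursor(5)): buffer="brhrxb" (len 6), cursors c3@0 c1@2 c2@4 c4@5, authorship .1.2..
After op 4 (insert('z')): buffer="zbrzhrzxzb" (len 10), cursors c3@1 c1@4 c2@7 c4@9, authorship 3.11.22.4.
After op 5 (insert('c')): buffer="zcbrzchrzcxzcb" (len 14), cursors c3@2 c1@6 c2@10 c4@13, authorship 33.111.222.44.
After op 6 (insert('c')): buffer="zccbrzcchrzccxzccb" (len 18), cursors c3@3 c1@8 c2@13 c4@17, authorship 333.1111.2222.444.
After op 7 (insert('h')): buffer="zcchbrzcchhrzcchxzcchb" (len 22), cursors c3@4 c1@10 c2@16 c4@21, authorship 3333.11111.22222.4444.
Authorship (.=original, N=cursor N): 3 3 3 3 . 1 1 1 1 1 . 2 2 2 2 2 . 4 4 4 4 .
Index 4: author = original

Answer: original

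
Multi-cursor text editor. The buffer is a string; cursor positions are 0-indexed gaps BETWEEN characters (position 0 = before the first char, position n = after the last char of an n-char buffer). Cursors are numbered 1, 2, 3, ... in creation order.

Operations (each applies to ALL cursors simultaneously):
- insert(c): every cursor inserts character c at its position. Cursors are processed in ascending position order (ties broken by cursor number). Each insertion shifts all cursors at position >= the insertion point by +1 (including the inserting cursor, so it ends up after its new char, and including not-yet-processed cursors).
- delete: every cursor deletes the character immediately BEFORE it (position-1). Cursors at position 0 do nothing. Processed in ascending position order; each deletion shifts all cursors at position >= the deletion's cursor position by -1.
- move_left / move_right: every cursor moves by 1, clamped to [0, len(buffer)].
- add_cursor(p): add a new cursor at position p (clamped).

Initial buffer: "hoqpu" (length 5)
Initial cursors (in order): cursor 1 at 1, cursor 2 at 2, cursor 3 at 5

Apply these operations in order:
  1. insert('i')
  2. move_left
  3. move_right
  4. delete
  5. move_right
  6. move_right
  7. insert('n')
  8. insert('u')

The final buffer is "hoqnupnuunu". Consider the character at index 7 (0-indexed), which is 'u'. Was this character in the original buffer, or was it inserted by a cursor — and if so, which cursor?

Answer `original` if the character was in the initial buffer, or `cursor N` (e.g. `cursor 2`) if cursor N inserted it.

After op 1 (insert('i')): buffer="hioiqpui" (len 8), cursors c1@2 c2@4 c3@8, authorship .1.2...3
After op 2 (move_left): buffer="hioiqpui" (len 8), cursors c1@1 c2@3 c3@7, authorship .1.2...3
After op 3 (move_right): buffer="hioiqpui" (len 8), cursors c1@2 c2@4 c3@8, authorship .1.2...3
After op 4 (delete): buffer="hoqpu" (len 5), cursors c1@1 c2@2 c3@5, authorship .....
After op 5 (move_right): buffer="hoqpu" (len 5), cursors c1@2 c2@3 c3@5, authorship .....
After op 6 (move_right): buffer="hoqpu" (len 5), cursors c1@3 c2@4 c3@5, authorship .....
After op 7 (insert('n')): buffer="hoqnpnun" (len 8), cursors c1@4 c2@6 c3@8, authorship ...1.2.3
After op 8 (insert('u')): buffer="hoqnupnuunu" (len 11), cursors c1@5 c2@8 c3@11, authorship ...11.22.33
Authorship (.=original, N=cursor N): . . . 1 1 . 2 2 . 3 3
Index 7: author = 2

Answer: cursor 2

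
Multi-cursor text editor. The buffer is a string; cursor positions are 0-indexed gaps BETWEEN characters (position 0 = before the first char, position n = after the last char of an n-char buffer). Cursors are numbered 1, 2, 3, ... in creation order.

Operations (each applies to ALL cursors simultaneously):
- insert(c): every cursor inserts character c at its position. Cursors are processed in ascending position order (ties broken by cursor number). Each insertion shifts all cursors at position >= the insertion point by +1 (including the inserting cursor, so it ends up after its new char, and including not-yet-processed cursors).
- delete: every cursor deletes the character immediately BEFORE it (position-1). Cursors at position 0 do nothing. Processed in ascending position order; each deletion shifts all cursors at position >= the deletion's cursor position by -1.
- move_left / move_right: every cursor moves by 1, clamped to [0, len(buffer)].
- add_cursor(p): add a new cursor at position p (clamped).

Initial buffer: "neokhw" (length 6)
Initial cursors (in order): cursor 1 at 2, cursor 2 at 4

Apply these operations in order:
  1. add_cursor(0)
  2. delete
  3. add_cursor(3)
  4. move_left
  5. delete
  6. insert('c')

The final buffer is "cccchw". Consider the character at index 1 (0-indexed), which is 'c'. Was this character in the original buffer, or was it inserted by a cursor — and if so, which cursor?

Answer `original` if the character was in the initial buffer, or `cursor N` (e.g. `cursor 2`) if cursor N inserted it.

Answer: cursor 2

Derivation:
After op 1 (add_cursor(0)): buffer="neokhw" (len 6), cursors c3@0 c1@2 c2@4, authorship ......
After op 2 (delete): buffer="nohw" (len 4), cursors c3@0 c1@1 c2@2, authorship ....
After op 3 (add_cursor(3)): buffer="nohw" (len 4), cursors c3@0 c1@1 c2@2 c4@3, authorship ....
After op 4 (move_left): buffer="nohw" (len 4), cursors c1@0 c3@0 c2@1 c4@2, authorship ....
After op 5 (delete): buffer="hw" (len 2), cursors c1@0 c2@0 c3@0 c4@0, authorship ..
After op 6 (insert('c')): buffer="cccchw" (len 6), cursors c1@4 c2@4 c3@4 c4@4, authorship 1234..
Authorship (.=original, N=cursor N): 1 2 3 4 . .
Index 1: author = 2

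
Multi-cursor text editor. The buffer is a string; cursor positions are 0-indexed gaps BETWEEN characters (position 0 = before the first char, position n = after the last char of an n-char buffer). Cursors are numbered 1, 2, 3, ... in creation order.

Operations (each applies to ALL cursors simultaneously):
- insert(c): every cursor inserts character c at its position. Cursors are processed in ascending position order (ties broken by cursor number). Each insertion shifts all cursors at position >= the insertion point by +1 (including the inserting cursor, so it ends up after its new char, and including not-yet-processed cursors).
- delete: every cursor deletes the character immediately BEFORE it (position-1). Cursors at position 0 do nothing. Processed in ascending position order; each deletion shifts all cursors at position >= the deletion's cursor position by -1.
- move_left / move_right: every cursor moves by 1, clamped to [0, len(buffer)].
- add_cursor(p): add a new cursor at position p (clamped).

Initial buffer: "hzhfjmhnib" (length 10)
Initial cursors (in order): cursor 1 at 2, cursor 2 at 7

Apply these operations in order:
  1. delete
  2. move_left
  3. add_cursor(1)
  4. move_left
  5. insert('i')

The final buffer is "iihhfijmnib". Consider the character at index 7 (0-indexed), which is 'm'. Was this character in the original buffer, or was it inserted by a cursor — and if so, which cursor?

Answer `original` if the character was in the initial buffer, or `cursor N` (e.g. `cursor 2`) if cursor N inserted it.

Answer: original

Derivation:
After op 1 (delete): buffer="hhfjmnib" (len 8), cursors c1@1 c2@5, authorship ........
After op 2 (move_left): buffer="hhfjmnib" (len 8), cursors c1@0 c2@4, authorship ........
After op 3 (add_cursor(1)): buffer="hhfjmnib" (len 8), cursors c1@0 c3@1 c2@4, authorship ........
After op 4 (move_left): buffer="hhfjmnib" (len 8), cursors c1@0 c3@0 c2@3, authorship ........
After op 5 (insert('i')): buffer="iihhfijmnib" (len 11), cursors c1@2 c3@2 c2@6, authorship 13...2.....
Authorship (.=original, N=cursor N): 1 3 . . . 2 . . . . .
Index 7: author = original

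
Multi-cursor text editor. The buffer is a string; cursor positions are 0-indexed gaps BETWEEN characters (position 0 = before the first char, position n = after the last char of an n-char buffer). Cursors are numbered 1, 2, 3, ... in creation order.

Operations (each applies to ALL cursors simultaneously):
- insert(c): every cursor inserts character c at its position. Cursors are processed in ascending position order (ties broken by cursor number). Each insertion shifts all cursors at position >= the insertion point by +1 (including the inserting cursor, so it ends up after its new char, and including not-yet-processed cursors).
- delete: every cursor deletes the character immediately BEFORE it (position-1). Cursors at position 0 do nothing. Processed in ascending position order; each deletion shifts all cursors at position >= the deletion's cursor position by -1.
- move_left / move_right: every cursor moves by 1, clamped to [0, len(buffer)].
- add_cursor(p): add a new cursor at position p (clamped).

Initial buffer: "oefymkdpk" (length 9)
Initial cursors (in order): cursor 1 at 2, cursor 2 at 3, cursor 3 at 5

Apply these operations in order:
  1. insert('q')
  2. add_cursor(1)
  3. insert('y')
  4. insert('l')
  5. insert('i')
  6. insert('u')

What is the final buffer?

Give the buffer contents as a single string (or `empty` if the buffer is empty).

After op 1 (insert('q')): buffer="oeqfqymqkdpk" (len 12), cursors c1@3 c2@5 c3@8, authorship ..1.2..3....
After op 2 (add_cursor(1)): buffer="oeqfqymqkdpk" (len 12), cursors c4@1 c1@3 c2@5 c3@8, authorship ..1.2..3....
After op 3 (insert('y')): buffer="oyeqyfqyymqykdpk" (len 16), cursors c4@2 c1@5 c2@8 c3@12, authorship .4.11.22..33....
After op 4 (insert('l')): buffer="oyleqylfqylymqylkdpk" (len 20), cursors c4@3 c1@7 c2@11 c3@16, authorship .44.111.222..333....
After op 5 (insert('i')): buffer="oylieqylifqyliymqylikdpk" (len 24), cursors c4@4 c1@9 c2@14 c3@20, authorship .444.1111.2222..3333....
After op 6 (insert('u')): buffer="oyliueqyliufqyliuymqyliukdpk" (len 28), cursors c4@5 c1@11 c2@17 c3@24, authorship .4444.11111.22222..33333....

Answer: oyliueqyliufqyliuymqyliukdpk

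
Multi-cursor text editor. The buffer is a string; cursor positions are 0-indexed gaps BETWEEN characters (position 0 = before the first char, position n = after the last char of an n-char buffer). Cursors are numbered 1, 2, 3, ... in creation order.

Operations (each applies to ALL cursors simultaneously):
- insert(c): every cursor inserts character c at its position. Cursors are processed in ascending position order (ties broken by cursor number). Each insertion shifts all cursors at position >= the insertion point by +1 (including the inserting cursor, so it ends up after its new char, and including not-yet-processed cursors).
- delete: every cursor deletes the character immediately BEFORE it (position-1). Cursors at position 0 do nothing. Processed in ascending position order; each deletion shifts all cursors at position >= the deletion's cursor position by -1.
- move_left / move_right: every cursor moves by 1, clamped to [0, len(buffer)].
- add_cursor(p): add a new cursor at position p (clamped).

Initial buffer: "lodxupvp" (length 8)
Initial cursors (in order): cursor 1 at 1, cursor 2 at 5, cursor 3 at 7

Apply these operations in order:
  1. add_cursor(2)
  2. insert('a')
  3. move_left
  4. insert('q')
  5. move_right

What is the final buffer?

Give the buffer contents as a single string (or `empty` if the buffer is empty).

After op 1 (add_cursor(2)): buffer="lodxupvp" (len 8), cursors c1@1 c4@2 c2@5 c3@7, authorship ........
After op 2 (insert('a')): buffer="laoadxuapvap" (len 12), cursors c1@2 c4@4 c2@8 c3@11, authorship .1.4...2..3.
After op 3 (move_left): buffer="laoadxuapvap" (len 12), cursors c1@1 c4@3 c2@7 c3@10, authorship .1.4...2..3.
After op 4 (insert('q')): buffer="lqaoqadxuqapvqap" (len 16), cursors c1@2 c4@5 c2@10 c3@14, authorship .11.44...22..33.
After op 5 (move_right): buffer="lqaoqadxuqapvqap" (len 16), cursors c1@3 c4@6 c2@11 c3@15, authorship .11.44...22..33.

Answer: lqaoqadxuqapvqap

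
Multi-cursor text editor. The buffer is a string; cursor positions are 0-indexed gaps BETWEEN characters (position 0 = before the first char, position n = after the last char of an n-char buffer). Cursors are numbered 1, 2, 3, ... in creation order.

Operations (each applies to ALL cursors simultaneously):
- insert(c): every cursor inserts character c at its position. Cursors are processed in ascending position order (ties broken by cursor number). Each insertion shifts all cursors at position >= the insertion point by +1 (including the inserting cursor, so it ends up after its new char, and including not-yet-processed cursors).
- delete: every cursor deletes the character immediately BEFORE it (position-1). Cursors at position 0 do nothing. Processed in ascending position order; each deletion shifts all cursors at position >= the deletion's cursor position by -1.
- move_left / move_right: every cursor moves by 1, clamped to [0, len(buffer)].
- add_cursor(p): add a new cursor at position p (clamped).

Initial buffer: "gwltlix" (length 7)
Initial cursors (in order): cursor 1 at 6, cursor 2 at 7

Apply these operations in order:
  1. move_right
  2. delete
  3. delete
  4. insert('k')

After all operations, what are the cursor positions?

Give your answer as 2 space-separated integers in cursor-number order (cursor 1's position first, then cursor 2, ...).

Answer: 5 5

Derivation:
After op 1 (move_right): buffer="gwltlix" (len 7), cursors c1@7 c2@7, authorship .......
After op 2 (delete): buffer="gwltl" (len 5), cursors c1@5 c2@5, authorship .....
After op 3 (delete): buffer="gwl" (len 3), cursors c1@3 c2@3, authorship ...
After op 4 (insert('k')): buffer="gwlkk" (len 5), cursors c1@5 c2@5, authorship ...12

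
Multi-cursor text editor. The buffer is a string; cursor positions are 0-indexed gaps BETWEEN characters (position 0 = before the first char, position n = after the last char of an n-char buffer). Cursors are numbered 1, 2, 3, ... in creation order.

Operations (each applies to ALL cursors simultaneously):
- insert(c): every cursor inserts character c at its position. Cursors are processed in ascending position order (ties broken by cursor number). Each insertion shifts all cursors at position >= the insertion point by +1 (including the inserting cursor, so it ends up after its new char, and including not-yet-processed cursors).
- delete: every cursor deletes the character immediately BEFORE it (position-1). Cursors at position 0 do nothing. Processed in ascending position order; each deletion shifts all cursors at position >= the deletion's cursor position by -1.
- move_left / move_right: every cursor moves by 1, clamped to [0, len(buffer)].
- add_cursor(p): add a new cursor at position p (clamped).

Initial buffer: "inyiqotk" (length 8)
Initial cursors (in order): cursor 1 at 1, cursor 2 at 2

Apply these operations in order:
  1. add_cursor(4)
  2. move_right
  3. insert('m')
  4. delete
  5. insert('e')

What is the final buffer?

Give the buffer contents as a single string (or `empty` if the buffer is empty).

Answer: ineyeiqeotk

Derivation:
After op 1 (add_cursor(4)): buffer="inyiqotk" (len 8), cursors c1@1 c2@2 c3@4, authorship ........
After op 2 (move_right): buffer="inyiqotk" (len 8), cursors c1@2 c2@3 c3@5, authorship ........
After op 3 (insert('m')): buffer="inmymiqmotk" (len 11), cursors c1@3 c2@5 c3@8, authorship ..1.2..3...
After op 4 (delete): buffer="inyiqotk" (len 8), cursors c1@2 c2@3 c3@5, authorship ........
After op 5 (insert('e')): buffer="ineyeiqeotk" (len 11), cursors c1@3 c2@5 c3@8, authorship ..1.2..3...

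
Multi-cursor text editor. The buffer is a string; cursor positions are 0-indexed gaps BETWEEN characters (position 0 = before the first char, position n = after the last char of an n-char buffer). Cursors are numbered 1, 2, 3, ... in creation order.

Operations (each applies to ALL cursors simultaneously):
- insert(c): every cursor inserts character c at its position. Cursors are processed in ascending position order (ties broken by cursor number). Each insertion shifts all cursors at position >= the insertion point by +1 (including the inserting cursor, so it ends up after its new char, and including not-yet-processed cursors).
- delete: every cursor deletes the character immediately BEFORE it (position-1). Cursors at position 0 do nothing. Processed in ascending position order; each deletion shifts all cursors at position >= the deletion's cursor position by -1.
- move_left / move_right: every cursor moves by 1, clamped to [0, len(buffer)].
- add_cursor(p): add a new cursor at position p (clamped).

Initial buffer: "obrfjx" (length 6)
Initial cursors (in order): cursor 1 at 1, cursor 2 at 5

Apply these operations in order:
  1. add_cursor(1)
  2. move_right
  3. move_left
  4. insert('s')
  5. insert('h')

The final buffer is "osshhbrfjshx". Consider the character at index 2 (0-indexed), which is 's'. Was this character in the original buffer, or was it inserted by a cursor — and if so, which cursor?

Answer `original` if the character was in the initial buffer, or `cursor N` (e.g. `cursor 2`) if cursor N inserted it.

After op 1 (add_cursor(1)): buffer="obrfjx" (len 6), cursors c1@1 c3@1 c2@5, authorship ......
After op 2 (move_right): buffer="obrfjx" (len 6), cursors c1@2 c3@2 c2@6, authorship ......
After op 3 (move_left): buffer="obrfjx" (len 6), cursors c1@1 c3@1 c2@5, authorship ......
After op 4 (insert('s')): buffer="ossbrfjsx" (len 9), cursors c1@3 c3@3 c2@8, authorship .13....2.
After op 5 (insert('h')): buffer="osshhbrfjshx" (len 12), cursors c1@5 c3@5 c2@11, authorship .1313....22.
Authorship (.=original, N=cursor N): . 1 3 1 3 . . . . 2 2 .
Index 2: author = 3

Answer: cursor 3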